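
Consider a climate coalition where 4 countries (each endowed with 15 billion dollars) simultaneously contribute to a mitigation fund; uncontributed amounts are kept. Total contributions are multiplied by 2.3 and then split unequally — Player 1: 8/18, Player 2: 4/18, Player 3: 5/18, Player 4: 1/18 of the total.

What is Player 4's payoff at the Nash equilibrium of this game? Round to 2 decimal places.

Player j's private return per contributed unit is 2.3 × (j's share). Contributing is weakly dominant for j when that share is at least 1/2.3 = 0.4348, and contributing 0 is dominant otherwise.
The only share above 0.4348 is Player 1's 8/18, contributing 15; the remaining 3 contribute 0. Total contributed: 15.
Player 4 keeps 15 and receives 2.3 × 15 × 1/18 = 1.92 from the mitigation fund, for a payoff of 16.92.

16.92 billion dollars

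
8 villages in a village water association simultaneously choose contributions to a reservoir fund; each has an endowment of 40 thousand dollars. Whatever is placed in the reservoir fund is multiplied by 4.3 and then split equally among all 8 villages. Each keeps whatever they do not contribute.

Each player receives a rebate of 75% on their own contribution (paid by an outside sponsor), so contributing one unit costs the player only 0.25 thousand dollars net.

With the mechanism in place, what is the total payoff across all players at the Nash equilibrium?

With the mechanism, a contributed unit returns (4.3/8) / 0.25 = 2.1500 per unit of net cost to the contributor — now above 1 — so contributing fully is weakly dominant for every player.
At the Nash equilibrium everyone contributes 40. Group total payoff = 8 × (40 × 0.75 + 4.3 × 40) = 1616.00.

1616.00 thousand dollars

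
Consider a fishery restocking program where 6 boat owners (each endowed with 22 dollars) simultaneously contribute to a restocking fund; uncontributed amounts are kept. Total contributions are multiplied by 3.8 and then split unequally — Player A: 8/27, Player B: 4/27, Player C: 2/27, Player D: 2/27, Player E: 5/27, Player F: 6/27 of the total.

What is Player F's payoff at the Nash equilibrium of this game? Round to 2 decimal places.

40.58 dollars

Each unit j contributes comes back to j as 3.8 × (j's share), so j prefers to contribute only if that share exceeds 1/3.8 = 0.2632; otherwise keeping the unit dominates.
Player A alone (share 8/27) is above the threshold, contributing 22; the remaining 5 contribute 0. Total contributed: 22.
Player F keeps 22 and receives 3.8 × 22 × 6/27 = 18.58 from the restocking fund, for a payoff of 40.58.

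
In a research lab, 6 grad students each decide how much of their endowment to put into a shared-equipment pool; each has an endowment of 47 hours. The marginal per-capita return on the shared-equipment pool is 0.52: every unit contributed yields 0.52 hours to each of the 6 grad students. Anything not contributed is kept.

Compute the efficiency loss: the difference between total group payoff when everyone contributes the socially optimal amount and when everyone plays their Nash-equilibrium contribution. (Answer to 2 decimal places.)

The private return per contributed unit is 0.52 < 1, so contributing 0 is dominant for every player. At the Nash equilibrium everyone keeps their 47, and the group total is 6 × 47 = 282.
Each contributed unit returns 3.120 to the group as a whole (0.52 to each of 6 players), which exceeds 1, so the social optimum is full contribution: group total = 3.120 × 282 = 879.84.
Efficiency loss = 879.84 − 282 = 597.84.

597.84 hours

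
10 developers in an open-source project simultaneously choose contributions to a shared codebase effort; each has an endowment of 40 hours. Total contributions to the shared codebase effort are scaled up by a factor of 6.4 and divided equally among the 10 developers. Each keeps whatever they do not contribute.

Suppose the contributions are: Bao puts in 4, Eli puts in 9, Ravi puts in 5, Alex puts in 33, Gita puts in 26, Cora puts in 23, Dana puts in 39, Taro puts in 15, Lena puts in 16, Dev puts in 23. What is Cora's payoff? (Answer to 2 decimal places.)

140.52 hours

Total contributed: 4 + 9 + 5 + 33 + 26 + 23 + 39 + 15 + 16 + 23 = 193.
Each receives 6.4 × 193 / 10 = 123.52 from the shared codebase effort.
Cora keeps 40 − 23 = 17, so Cora's payoff is 17 + 123.52 = 140.52.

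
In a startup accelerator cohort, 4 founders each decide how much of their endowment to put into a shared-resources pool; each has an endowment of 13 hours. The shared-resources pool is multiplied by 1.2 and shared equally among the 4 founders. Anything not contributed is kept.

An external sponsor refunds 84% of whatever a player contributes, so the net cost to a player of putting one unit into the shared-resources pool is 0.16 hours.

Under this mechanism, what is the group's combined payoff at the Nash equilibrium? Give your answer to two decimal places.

The effective private return per unit is now (1.2/4) / 0.16 = 1.8750 > 1, so every player's dominant strategy flips to full contribution.
At the Nash equilibrium everyone contributes 13. Group total payoff = 4 × (13 × 0.84 + 1.2 × 13) = 106.08.

106.08 hours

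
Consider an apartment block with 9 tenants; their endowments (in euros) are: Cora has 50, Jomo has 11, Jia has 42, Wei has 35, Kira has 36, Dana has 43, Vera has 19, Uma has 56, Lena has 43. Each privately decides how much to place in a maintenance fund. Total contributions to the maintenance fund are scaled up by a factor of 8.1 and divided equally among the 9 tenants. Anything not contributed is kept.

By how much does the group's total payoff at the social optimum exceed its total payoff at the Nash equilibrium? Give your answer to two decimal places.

2378.50 euros

The private return per contributed unit is 8.1/9 = 0.9000 < 1 for every player regardless of endowment, so the Nash equilibrium is zero contribution and the group total is Σ E_j = 50 + 11 + 42 + 35 + 36 + 43 + 19 + 56 + 43 = 335.
Each contributed unit returns 8.100 to the group, so the social optimum is full contribution by everyone: group total = 8.100 × 335 = 2713.50.
Efficiency loss = (8.100 − 1) × 335 = 2378.50.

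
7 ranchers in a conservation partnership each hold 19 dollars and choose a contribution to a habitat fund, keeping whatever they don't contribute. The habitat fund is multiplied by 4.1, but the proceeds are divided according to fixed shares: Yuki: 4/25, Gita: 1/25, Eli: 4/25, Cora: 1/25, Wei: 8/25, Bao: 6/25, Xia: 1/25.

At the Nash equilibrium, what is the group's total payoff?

Each unit j contributes comes back to j as 4.1 × (j's share), so j prefers to contribute only if that share exceeds 1/4.1 = 0.2439; otherwise keeping the unit dominates.
Wei alone (share 8/25) is above the threshold, contributing 19; the remaining 6 contribute 0. Total contributed: 19.
The habitat fund pays out 4.1 × 19 = 77.90 in total (split across the unequal shares, but the aggregate is all that matters for the group sum).
The 6 free-riders keep 19 each, adding 114. Group total = 114 + 77.90 = 191.90.

191.90 dollars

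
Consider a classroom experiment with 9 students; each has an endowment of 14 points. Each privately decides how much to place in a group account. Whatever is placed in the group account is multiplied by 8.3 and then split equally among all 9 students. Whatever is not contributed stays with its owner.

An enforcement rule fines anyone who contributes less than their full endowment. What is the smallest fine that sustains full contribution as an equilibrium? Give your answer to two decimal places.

1.09 points

Given the others contribute fully, the best deviation is to contribute 0 (any partial contribution still incurs the fine and gives up units whose private return 0.9222 is below 1).
Deviating from 14 to 0 saves 14 points but forfeits the deviator's share of the drop in the group account: 8.3/9 × 14 = 12.91.
So the deviation gain is 14 − 12.91 = 1.09, and the fine must be at least 1.09 points to wipe it out.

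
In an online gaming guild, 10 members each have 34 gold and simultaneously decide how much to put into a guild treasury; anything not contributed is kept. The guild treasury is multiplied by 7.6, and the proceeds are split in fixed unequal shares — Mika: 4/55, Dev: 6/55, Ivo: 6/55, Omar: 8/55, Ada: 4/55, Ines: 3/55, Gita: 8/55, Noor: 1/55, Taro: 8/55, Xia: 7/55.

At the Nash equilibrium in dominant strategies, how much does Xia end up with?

A player with share s gets back 7.6·s per unit contributed, so full contribution is dominant for anyone with s > 1/7.6 = 0.1316 and zero contribution is dominant for anyone below.
Omar, Gita and Taro are above the threshold, contributing 34 each; the remaining 7 contribute 0. Total contributed: 102.
Xia keeps 34 and receives 7.6 × 102 × 7/55 = 98.66 from the guild treasury, for a payoff of 132.66.

132.66 gold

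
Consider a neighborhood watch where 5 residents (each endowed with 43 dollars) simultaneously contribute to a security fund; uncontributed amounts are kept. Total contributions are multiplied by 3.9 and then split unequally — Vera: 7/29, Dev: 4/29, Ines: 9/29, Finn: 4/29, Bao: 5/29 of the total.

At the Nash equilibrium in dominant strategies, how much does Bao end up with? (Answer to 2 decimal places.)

A player with share s gets back 3.9·s per unit contributed, so full contribution is dominant for anyone with s > 1/3.9 = 0.2564 and zero contribution is dominant for anyone below.
The only share above 0.2564 is Ines's 9/29, contributing 43; the remaining 4 contribute 0. Total contributed: 43.
Bao keeps 43 and receives 3.9 × 43 × 5/29 = 28.91 from the security fund, for a payoff of 71.91.

71.91 dollars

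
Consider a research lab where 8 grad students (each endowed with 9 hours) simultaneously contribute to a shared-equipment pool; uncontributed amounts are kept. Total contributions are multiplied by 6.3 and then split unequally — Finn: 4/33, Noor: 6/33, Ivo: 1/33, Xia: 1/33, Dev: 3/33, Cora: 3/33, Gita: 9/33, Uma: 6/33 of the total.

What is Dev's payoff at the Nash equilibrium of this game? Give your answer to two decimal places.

24.46 hours

For player j, contributing a unit is worthwhile iff 6.3 × (j's share) ≥ 1, i.e. iff j's share is at least 0.1587.
Noor, Gita and Uma are above the threshold, contributing 9 each; the remaining 5 contribute 0. Total contributed: 27.
Dev keeps 9 and receives 6.3 × 27 × 3/33 = 15.46 from the shared-equipment pool, for a payoff of 24.46.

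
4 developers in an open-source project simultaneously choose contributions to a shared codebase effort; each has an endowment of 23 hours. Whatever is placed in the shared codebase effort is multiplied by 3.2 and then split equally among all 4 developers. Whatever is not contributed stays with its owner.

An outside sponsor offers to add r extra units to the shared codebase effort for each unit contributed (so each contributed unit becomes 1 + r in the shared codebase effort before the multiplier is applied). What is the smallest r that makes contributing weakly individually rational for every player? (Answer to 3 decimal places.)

0.250

With matching at rate r, one contributed unit becomes (1 + r) in the shared codebase effort and returns 3.2 × (1 + r) / 4 to the contributor.
Setting this equal to 1: 1 + r = 4/3.2 = 1.2500.
So the minimum matching rate is r = 1.2500 − 1 = 0.250.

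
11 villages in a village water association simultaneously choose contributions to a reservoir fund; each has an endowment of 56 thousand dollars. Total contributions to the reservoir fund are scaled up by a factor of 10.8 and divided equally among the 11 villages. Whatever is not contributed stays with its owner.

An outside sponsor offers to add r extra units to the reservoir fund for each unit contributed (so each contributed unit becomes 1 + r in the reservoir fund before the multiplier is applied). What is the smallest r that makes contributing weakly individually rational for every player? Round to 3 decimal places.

With matching at rate r, one contributed unit becomes (1 + r) in the reservoir fund and returns 10.8 × (1 + r) / 11 to the contributor.
Setting this equal to 1: 1 + r = 11/10.8 = 1.0185.
So the minimum matching rate is r = 1.0185 − 1 = 0.019.

0.019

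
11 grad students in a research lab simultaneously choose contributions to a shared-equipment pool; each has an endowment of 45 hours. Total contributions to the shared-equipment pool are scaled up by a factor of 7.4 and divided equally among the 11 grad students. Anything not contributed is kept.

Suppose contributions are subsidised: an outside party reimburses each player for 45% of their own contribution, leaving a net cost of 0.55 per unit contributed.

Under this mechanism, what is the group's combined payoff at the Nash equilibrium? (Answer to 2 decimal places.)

3885.75 hours

Under the mechanism each unit contributed yields (7.4/11) / 0.55 = 1.2231 back to its contributor per unit of net cost, which exceeds 1, making full contribution the dominant choice for everyone.
So the Nash equilibrium is full contribution by all 11; the group earns 11 × (45 × 0.45 + 7.4 × 45) = 3885.75.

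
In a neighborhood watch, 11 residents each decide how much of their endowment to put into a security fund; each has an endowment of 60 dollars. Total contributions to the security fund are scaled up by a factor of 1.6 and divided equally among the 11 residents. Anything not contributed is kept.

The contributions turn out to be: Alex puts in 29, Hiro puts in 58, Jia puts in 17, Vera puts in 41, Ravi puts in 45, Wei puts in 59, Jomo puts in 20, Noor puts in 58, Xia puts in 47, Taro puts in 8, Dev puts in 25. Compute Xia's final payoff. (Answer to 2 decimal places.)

Total contributed: 29 + 58 + 17 + 41 + 45 + 59 + 20 + 58 + 47 + 8 + 25 = 407.
Each receives 1.6 × 407 / 11 = 59.20 from the security fund.
Xia keeps 60 − 47 = 13, so Xia's payoff is 13 + 59.20 = 72.20.

72.20 dollars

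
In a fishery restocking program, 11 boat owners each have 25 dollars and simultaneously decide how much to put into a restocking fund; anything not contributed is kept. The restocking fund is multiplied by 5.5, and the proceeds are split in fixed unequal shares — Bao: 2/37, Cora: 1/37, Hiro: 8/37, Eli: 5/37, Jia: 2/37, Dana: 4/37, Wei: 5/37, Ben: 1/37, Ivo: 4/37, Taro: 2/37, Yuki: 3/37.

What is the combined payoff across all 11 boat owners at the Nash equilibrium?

387.50 dollars

A player with share s gets back 5.5·s per unit contributed, so full contribution is dominant for anyone with s > 1/5.5 = 0.1818 and zero contribution is dominant for anyone below.
The only share above 0.1818 is Hiro's 8/37, contributing 25; the remaining 10 contribute 0. Total contributed: 25.
The restocking fund pays out 5.5 × 25 = 137.50 in total (split across the unequal shares, but the aggregate is all that matters for the group sum).
The 10 free-riders keep 25 each, adding 250. Group total = 250 + 137.50 = 387.50.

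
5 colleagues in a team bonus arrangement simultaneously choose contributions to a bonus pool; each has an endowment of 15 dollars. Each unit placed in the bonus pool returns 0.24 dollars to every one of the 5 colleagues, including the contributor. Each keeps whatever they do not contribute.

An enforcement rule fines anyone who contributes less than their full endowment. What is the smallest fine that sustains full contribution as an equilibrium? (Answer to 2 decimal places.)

Given the others contribute fully, the best deviation is to contribute 0 (any partial contribution still incurs the fine and gives up units whose private return 0.24 is below 1).
Deviating from 15 to 0 saves 15 dollars but forfeits the deviator's share of the drop in the bonus pool: 0.24 × 15 = 3.60.
So the deviation gain is 15 − 3.60 = 11.40, and the fine must be at least 11.40 dollars to wipe it out.

11.40 dollars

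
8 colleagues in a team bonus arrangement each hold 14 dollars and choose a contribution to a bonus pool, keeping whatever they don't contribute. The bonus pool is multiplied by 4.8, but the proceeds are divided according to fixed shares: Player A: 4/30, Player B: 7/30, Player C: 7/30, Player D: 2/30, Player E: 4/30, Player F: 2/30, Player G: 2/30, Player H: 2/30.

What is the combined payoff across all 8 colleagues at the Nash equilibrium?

218.40 dollars

A player with share s gets back 4.8·s per unit contributed, so full contribution is dominant for anyone with s > 1/4.8 = 0.2083 and zero contribution is dominant for anyone below.
The shares above 0.2083 belong to Player B and Player C, contributing 14 each; the remaining 6 contribute 0. Total contributed: 28.
The bonus pool pays out 4.8 × 28 = 134.40 in total (split across the unequal shares, but the aggregate is all that matters for the group sum).
The 6 free-riders keep 14 each, adding 84. Group total = 84 + 134.40 = 218.40.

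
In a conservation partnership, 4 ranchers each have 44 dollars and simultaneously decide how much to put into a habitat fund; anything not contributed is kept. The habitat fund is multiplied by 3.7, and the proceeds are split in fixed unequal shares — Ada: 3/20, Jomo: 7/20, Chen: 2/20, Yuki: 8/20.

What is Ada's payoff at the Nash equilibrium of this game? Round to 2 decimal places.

Each unit j contributes comes back to j as 3.7 × (j's share), so j prefers to contribute only if that share exceeds 1/3.7 = 0.2703; otherwise keeping the unit dominates.
Jomo and Yuki clear that bar, contributing 44 each; the remaining 2 contribute 0. Total contributed: 88.
Ada keeps 44 and receives 3.7 × 88 × 3/20 = 48.84 from the habitat fund, for a payoff of 92.84.

92.84 dollars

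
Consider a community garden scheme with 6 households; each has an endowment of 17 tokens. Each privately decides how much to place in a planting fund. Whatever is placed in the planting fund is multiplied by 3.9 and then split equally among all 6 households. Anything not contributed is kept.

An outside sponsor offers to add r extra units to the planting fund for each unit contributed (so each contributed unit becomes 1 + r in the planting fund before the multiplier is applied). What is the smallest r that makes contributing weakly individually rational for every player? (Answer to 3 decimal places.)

With matching at rate r, one contributed unit becomes (1 + r) in the planting fund and returns 3.9 × (1 + r) / 6 to the contributor.
Setting this equal to 1: 1 + r = 6/3.9 = 1.5385.
So the minimum matching rate is r = 1.5385 − 1 = 0.538.

0.538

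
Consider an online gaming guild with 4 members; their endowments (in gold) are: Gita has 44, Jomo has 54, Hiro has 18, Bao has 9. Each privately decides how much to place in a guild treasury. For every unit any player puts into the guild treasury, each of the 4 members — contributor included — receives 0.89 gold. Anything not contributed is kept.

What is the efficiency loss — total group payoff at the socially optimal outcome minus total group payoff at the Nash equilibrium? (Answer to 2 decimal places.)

The private return per contributed unit is 0.89 < 1 for everyone, so the Nash equilibrium is zero contribution and the group total is Σ E_j = 44 + 54 + 18 + 9 = 125.
Each contributed unit returns 3.560 to the group, so the social optimum is full contribution by everyone: group total = 3.560 × 125 = 445.00.
Efficiency loss = (3.560 − 1) × 125 = 320.00.

320.00 gold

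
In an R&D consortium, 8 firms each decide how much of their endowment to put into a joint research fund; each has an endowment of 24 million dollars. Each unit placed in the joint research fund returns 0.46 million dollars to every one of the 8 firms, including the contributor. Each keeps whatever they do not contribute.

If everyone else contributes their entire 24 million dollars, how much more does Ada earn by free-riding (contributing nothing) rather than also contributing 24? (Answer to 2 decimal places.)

12.96 million dollars

Switching from a contribution of 24 to 0 lets Ada keep an extra 24 million dollars, but lowers the joint research fund by 24, which costs Ada their own share of that drop: 0.46 × 24 = 11.04.
Net gain = 24 − 11.04 = 12.96. The private return per contributed unit (0.46) is below 1, so free-riding is indeed the best response regardless of what the others do.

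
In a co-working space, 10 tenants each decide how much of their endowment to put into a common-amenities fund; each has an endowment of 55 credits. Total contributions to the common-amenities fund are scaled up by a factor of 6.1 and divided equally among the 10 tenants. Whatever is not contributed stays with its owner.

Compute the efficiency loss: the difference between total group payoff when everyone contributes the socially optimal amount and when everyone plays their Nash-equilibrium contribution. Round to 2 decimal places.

Each contributed unit returns 6.1/10 = 0.6100 to its contributor — below 1 — so contributing 0 is dominant for every player. At the Nash equilibrium everyone keeps their 55, and the group total is 10 × 55 = 550.
Each contributed unit returns 6.100 to the group as a whole (0.6100 to each of 10 players), which exceeds 1, so the social optimum is full contribution: group total = 6.100 × 550 = 3355.00.
Efficiency loss = 3355.00 − 550 = 2805.00.

2805.00 credits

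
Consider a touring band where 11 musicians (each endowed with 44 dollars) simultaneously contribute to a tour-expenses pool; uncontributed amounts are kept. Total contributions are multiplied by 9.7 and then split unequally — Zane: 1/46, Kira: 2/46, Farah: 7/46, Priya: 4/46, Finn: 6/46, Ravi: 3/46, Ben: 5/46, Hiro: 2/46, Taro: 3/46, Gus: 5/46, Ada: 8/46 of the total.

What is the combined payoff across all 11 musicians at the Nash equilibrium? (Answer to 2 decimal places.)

Player j's private return per contributed unit is 9.7 × (j's share). Contributing is weakly dominant for j when that share is at least 1/9.7 = 0.1031, and contributing 0 is dominant otherwise.
Farah, Finn, Ben, Gus and Ada are above the threshold, contributing 44 each; the remaining 6 contribute 0. Total contributed: 220.
The tour-expenses pool pays out 9.7 × 220 = 2134.00 in total (split across the unequal shares, but the aggregate is all that matters for the group sum).
The 6 free-riders keep 44 each, adding 264. Group total = 264 + 2134.00 = 2398.00.

2398.00 dollars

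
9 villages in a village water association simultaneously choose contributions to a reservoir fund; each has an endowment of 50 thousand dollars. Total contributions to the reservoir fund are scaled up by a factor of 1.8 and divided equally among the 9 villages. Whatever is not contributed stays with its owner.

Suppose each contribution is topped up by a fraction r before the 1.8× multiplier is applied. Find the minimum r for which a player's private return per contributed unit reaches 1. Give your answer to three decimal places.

4.000

With matching at rate r, one contributed unit becomes (1 + r) in the reservoir fund and returns 1.8 × (1 + r) / 9 to the contributor.
Setting this equal to 1: 1 + r = 9/1.8 = 5.0000.
So the minimum matching rate is r = 5.0000 − 1 = 4.000.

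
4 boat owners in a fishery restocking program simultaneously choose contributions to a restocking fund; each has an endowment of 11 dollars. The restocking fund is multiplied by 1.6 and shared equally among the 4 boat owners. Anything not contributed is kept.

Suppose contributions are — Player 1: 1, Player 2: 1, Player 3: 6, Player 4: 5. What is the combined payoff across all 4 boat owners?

51.80 dollars

Total contributed: 1 + 1 + 6 + 5 = 13; total kept: 4 × 11 − 13 = 31.
The restocking fund pays out 1.6 × 13 = 20.80 in aggregate.
Group total = 31 + 20.80 = 51.80.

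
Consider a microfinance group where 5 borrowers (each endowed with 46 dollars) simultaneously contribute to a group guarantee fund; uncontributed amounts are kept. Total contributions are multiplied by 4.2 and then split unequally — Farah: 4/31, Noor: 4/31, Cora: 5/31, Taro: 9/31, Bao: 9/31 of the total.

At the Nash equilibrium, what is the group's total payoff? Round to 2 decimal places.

524.40 dollars

A player with share s gets back 4.2·s per unit contributed, so full contribution is dominant for anyone with s > 1/4.2 = 0.2381 and zero contribution is dominant for anyone below.
Taro and Bao clear that bar, contributing 46 each; the remaining 3 contribute 0. Total contributed: 92.
The group guarantee fund pays out 4.2 × 92 = 386.40 in total (split across the unequal shares, but the aggregate is all that matters for the group sum).
The 3 free-riders keep 46 each, adding 138. Group total = 138 + 386.40 = 524.40.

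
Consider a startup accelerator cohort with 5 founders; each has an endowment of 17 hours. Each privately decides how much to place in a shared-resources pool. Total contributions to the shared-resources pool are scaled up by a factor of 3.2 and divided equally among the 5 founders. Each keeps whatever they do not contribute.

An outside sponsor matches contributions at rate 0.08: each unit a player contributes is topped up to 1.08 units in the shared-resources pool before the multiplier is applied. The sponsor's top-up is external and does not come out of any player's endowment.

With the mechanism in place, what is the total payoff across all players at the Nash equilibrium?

With the mechanism, a contributed unit returns 3.2 × 1.08 / 5 = 0.6912 per unit of net cost — still below 1 — so contributing 0 remains dominant for every player.
At the Nash equilibrium no one contributes; group total payoff = 5 × 17 = 85.

85.00 hours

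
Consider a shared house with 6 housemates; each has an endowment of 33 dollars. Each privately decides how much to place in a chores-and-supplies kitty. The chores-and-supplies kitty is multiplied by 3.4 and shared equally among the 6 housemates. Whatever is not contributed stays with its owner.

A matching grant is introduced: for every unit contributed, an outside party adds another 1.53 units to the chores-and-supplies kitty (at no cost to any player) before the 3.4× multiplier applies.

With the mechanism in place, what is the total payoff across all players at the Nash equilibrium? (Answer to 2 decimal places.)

1703.20 dollars

The effective private return per unit is now 3.4 × 2.53 / 6 = 1.4337 > 1, so every player's dominant strategy flips to full contribution.
So the Nash equilibrium is full contribution by all 6; the group earns 3.4 × 2.53 × 198 = 1703.20.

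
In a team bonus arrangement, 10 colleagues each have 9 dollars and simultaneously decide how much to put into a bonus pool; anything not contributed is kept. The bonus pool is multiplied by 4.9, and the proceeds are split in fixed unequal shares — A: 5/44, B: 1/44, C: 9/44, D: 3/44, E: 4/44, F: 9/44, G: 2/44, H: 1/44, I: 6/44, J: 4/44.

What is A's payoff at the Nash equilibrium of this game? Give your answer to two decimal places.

Player j's private return per contributed unit is 4.9 × (j's share). Contributing is weakly dominant for j when that share is at least 1/4.9 = 0.2041, and contributing 0 is dominant otherwise.
The shares above 0.2041 belong to C and F, contributing 9 each; the remaining 8 contribute 0. Total contributed: 18.
A keeps 9 and receives 4.9 × 18 × 5/44 = 10.02 from the bonus pool, for a payoff of 19.02.

19.02 dollars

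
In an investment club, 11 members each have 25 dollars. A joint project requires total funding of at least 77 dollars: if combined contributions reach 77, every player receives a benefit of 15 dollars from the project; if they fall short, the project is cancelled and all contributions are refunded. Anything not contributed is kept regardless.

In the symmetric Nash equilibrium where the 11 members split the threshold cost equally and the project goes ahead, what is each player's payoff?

Equal share of the threshold: 77/11 = 7.
At this profile no one gains by cutting their contribution: any cut drops the total below 77, the project is cancelled, contributions are refunded, and the deviator ends with 25, which is less than 25 − 7 + 15 = 33. Contributing more than 7 just wastes the excess. So contributing exactly 7 is a best response.
Each player's payoff: 25 − 7 + 15 = 33.

33 dollars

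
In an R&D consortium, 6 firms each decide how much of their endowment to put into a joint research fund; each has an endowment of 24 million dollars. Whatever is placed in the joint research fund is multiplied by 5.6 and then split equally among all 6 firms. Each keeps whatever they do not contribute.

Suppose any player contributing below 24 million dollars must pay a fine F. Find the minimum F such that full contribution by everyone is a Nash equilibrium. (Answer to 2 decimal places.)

1.60 million dollars

Given the others contribute fully, the best deviation is to contribute 0 (any partial contribution still incurs the fine and gives up units whose private return 0.9333 is below 1).
Deviating from 24 to 0 saves 24 million dollars but forfeits the deviator's share of the drop in the joint research fund: 5.6/6 × 24 = 22.40.
So the deviation gain is 24 − 22.40 = 1.60, and the fine must be at least 1.60 million dollars to wipe it out.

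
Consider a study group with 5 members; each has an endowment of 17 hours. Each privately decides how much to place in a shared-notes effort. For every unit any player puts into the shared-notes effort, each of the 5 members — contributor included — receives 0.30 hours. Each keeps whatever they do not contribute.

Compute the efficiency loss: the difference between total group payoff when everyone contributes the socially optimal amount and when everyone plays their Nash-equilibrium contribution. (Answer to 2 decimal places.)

The private return per contributed unit is 0.30 < 1, so contributing 0 is dominant for every player. At the Nash equilibrium everyone keeps their 17, and the group total is 5 × 17 = 85.
Each contributed unit returns 1.500 to the group as a whole (0.30 to each of 5 players), which exceeds 1, so the social optimum is full contribution: group total = 1.500 × 85 = 127.50.
Efficiency loss = 127.50 − 85 = 42.50.

42.50 hours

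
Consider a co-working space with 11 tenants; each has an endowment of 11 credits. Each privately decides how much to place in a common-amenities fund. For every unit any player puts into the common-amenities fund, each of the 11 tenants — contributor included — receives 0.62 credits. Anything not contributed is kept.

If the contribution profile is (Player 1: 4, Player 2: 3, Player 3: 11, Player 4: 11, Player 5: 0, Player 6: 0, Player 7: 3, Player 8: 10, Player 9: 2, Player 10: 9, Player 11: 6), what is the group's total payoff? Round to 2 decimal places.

Total contributed: 4 + 3 + 11 + 11 + 0 + 0 + 3 + 10 + 2 + 9 + 6 = 59; total kept: 11 × 11 − 59 = 62.
The common-amenities fund pays out 0.62 × 11 × 59 = 402.38 in aggregate.
Group total = 62 + 402.38 = 464.38.

464.38 credits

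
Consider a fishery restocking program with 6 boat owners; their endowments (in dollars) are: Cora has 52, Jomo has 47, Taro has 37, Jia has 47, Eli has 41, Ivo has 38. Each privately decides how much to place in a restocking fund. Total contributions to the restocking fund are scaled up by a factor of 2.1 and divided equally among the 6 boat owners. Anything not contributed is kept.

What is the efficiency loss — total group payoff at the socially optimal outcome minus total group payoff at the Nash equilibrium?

The private return per contributed unit is 2.1/6 = 0.3500 < 1 for every player regardless of endowment, so the Nash equilibrium is zero contribution and the group total is Σ E_j = 52 + 47 + 37 + 47 + 41 + 38 = 262.
Each contributed unit returns 2.100 to the group, so the social optimum is full contribution by everyone: group total = 2.100 × 262 = 550.20.
Efficiency loss = (2.100 − 1) × 262 = 288.20.

288.20 dollars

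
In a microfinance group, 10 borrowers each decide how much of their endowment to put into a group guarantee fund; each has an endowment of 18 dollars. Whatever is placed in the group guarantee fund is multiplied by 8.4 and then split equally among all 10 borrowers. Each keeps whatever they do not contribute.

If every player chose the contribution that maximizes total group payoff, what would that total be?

1512.00 dollars

Each contributed unit returns 8.400 to the group as a whole (0.8400 to each of 10 players), which exceeds 1, so the social optimum is full contribution: group total = 8.400 × 180 = 1512.00.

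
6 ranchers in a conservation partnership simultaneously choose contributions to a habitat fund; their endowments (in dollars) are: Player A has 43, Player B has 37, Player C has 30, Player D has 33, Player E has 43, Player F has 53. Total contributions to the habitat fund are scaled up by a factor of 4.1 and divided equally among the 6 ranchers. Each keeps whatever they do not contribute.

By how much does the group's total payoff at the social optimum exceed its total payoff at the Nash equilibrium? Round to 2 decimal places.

740.90 dollars

The private return per contributed unit is 4.1/6 = 0.6833 < 1 for every player regardless of endowment, so the Nash equilibrium is zero contribution and the group total is Σ E_j = 43 + 37 + 30 + 33 + 43 + 53 = 239.
Each contributed unit returns 4.100 to the group, so the social optimum is full contribution by everyone: group total = 4.100 × 239 = 979.90.
Efficiency loss = (4.100 − 1) × 239 = 740.90.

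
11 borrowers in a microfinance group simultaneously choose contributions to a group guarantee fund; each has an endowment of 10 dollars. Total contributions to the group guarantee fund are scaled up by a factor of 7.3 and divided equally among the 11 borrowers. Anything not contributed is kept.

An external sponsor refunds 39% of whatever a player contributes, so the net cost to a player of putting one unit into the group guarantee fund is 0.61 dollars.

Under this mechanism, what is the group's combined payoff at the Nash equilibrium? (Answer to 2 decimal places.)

845.90 dollars

The effective private return per unit is now (7.3/11) / 0.61 = 1.0879 > 1, so every player's dominant strategy flips to full contribution.
At the Nash equilibrium everyone contributes 10. Group total payoff = 11 × (10 × 0.39 + 7.3 × 10) = 845.90.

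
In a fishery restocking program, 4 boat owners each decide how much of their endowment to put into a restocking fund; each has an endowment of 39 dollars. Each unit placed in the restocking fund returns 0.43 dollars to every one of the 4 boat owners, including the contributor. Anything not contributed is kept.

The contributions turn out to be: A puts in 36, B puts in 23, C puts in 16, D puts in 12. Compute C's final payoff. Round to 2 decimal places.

60.41 dollars

Total contributed: 36 + 23 + 16 + 12 = 87.
Each receives 0.43 × 87 = 37.41 from the restocking fund.
C keeps 39 − 16 = 23, so C's payoff is 23 + 37.41 = 60.41.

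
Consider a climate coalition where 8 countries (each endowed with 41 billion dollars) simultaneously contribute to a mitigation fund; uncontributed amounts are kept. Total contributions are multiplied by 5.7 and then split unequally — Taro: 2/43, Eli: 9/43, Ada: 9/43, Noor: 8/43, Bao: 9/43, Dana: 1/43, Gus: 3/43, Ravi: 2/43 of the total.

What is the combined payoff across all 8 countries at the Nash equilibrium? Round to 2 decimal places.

1098.80 billion dollars

A player with share s gets back 5.7·s per unit contributed, so full contribution is dominant for anyone with s > 1/5.7 = 0.1754 and zero contribution is dominant for anyone below.
Eli, Ada, Noor and Bao are above the threshold, contributing 41 each; the remaining 4 contribute 0. Total contributed: 164.
The mitigation fund pays out 5.7 × 164 = 934.80 in total (split across the unequal shares, but the aggregate is all that matters for the group sum).
The 4 free-riders keep 41 each, adding 164. Group total = 164 + 934.80 = 1098.80.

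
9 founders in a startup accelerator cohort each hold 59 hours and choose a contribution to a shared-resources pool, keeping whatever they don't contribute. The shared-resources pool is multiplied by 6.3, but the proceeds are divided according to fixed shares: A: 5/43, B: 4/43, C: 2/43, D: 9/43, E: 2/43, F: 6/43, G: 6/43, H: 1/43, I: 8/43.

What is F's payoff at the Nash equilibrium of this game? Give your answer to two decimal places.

162.73 hours

A player with share s gets back 6.3·s per unit contributed, so full contribution is dominant for anyone with s > 1/6.3 = 0.1587 and zero contribution is dominant for anyone below.
D and I clear that bar, contributing 59 each; the remaining 7 contribute 0. Total contributed: 118.
F keeps 59 and receives 6.3 × 118 × 6/43 = 103.73 from the shared-resources pool, for a payoff of 162.73.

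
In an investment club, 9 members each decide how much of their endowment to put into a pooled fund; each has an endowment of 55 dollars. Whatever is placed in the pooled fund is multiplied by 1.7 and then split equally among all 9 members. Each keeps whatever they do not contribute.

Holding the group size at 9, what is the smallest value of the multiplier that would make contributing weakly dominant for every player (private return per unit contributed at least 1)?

9

A contributed unit returns (multiplier)/9 to its contributor.
This reaches 1 exactly when the multiplier is 9.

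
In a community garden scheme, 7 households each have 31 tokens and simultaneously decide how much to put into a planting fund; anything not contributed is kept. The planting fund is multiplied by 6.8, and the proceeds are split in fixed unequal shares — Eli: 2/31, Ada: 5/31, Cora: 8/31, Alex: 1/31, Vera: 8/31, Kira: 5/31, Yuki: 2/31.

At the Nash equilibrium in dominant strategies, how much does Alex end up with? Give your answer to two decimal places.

58.20 tokens

A player with share s gets back 6.8·s per unit contributed, so full contribution is dominant for anyone with s > 1/6.8 = 0.1471 and zero contribution is dominant for anyone below.
The shares above 0.1471 belong to Ada, Cora, Vera and Kira, contributing 31 each; the remaining 3 contribute 0. Total contributed: 124.
Alex keeps 31 and receives 6.8 × 124 × 1/31 = 27.20 from the planting fund, for a payoff of 58.20.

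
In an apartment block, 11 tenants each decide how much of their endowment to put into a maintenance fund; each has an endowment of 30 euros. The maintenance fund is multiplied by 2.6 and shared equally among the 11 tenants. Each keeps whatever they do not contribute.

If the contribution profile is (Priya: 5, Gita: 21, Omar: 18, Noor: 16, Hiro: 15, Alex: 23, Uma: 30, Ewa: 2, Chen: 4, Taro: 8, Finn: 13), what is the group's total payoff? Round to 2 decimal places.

Total contributed: 5 + 21 + 18 + 16 + 15 + 23 + 30 + 2 + 4 + 8 + 13 = 155; total kept: 11 × 30 − 155 = 175.
The maintenance fund pays out 2.6 × 155 = 403.00 in aggregate.
Group total = 175 + 403.00 = 578.00.

578.00 euros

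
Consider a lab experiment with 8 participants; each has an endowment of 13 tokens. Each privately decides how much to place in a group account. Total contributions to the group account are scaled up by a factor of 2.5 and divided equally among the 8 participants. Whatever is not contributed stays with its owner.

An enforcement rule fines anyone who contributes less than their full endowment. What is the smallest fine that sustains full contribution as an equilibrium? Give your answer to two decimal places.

Given the others contribute fully, the best deviation is to contribute 0 (any partial contribution still incurs the fine and gives up units whose private return 0.3125 is below 1).
Deviating from 13 to 0 saves 13 tokens but forfeits the deviator's share of the drop in the group account: 2.5/8 × 13 = 4.06.
So the deviation gain is 13 − 4.06 = 8.94, and the fine must be at least 8.94 tokens to wipe it out.

8.94 tokens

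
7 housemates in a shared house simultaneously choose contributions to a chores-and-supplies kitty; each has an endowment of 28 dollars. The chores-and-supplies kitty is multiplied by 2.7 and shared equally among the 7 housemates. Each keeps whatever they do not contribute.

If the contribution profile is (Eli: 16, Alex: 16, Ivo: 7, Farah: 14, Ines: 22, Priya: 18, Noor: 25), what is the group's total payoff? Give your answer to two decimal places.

Total contributed: 16 + 16 + 7 + 14 + 22 + 18 + 25 = 118; total kept: 7 × 28 − 118 = 78.
The chores-and-supplies kitty pays out 2.7 × 118 = 318.60 in aggregate.
Group total = 78 + 318.60 = 396.60.

396.60 dollars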